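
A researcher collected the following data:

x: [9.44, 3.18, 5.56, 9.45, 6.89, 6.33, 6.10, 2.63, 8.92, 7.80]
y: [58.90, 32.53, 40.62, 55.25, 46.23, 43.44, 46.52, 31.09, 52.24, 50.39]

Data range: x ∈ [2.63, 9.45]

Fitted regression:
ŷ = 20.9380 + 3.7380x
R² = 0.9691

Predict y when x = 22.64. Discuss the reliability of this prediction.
ŷ = 105.5663 (extrapolation — x = 22.64 lies outside [2.63, 9.45], so reliability is low).

Prediction calculation:
ŷ = 20.9380 + 3.7380 × 22.64
ŷ = 105.5663

Reliability:
- Data range: x ∈ [2.63, 9.45]
- Prediction point: x = 22.64 is 13.19 units above the observed range → this is EXTRAPOLATION, not interpolation

Why that matters here:
- R² describes fit only over the sampled x values; it says nothing about behaviour beyond them
- There are no observations near this x to validate the fitted line there

A defensible statement: 'if the linear trend continued to x = 22.64, y would be about 105.5663' — the premise is untested.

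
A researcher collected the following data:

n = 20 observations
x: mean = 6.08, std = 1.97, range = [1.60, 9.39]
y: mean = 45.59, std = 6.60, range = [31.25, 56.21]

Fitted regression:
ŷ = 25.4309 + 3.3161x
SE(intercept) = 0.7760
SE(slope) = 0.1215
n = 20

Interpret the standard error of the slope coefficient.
SE(β̂₁) = 0.1215 is the estimated standard deviation of the slope estimate across repeated samples; relative to β̂₁ = 3.3161 that is 3.7%, a precise estimate.

What SE measures:
- The standard error quantifies the sampling variability of the coefficient estimate
- It is the estimated standard deviation of β̂₁ across hypothetical repeated samples of the same size
- Smaller SE → more precise estimate

Relative precision:
- SE / |β̂₁| = 0.1215 / 3.3161 = 3.7%
- Rule of thumb (under 20%: precise; 20% to under 50%: moderately precise; 50% or more: imprecise) → precise

Link to the t-test: t = β̂₁ / SE(β̂₁) = 3.3161 / 0.1215 = 27.2930, the statistic for H₀: β₁ = 0.

What drives SE(β̂₁): wider spread of x values → smaller SE.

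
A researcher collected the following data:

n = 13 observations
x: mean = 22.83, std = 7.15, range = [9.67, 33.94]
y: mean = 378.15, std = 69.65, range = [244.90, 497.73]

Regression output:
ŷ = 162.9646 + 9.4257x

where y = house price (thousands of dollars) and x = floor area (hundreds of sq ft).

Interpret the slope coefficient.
An increase of one hundred sq ft in floor area is associated with a 9.4257 thousand dollars increase in predicted house price.

The slope coefficient β₁ = 9.4257 represents the marginal effect of floor area on house price.

Interpretation:
- Floor area up by 1 hundred sq ft → predicted house price increases by 9.4257 thousand dollars
- The effect is assumed constant over the observed range of x (linearity)
- The slope describes association in these data, not necessarily a causal effect

The intercept β₀ = 162.9646 is the predicted house price when floor area = 0; since the smallest observed x is 9.67, this is an extrapolation and mainly anchors the line.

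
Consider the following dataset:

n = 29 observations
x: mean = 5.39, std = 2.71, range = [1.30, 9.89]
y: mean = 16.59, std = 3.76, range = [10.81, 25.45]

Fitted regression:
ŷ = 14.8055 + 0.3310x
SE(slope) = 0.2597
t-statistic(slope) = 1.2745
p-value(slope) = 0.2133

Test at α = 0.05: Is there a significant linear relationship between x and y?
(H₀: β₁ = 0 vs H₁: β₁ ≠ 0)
p-value = 0.2133 ≥ α = 0.05, so we fail to reject H₀. The relationship is not significant.

Hypothesis test for the slope coefficient:

H₀: β₁ = 0 (no linear relationship)
H₁: β₁ ≠ 0 (linear relationship exists)

Test statistic: t = β̂₁ / SE(β̂₁) = 0.3310 / 0.2597 = 1.2745

With df = 27, the two-sided p-value for |t| = 1.2745 is 0.2133.

Decision rule: reject H₀ if p-value < α.
p-value = 0.2133 ≥ α = 0.05 → fail to reject H₀.

At α = 0.05 the data do not provide convincing evidence of a nonzero slope.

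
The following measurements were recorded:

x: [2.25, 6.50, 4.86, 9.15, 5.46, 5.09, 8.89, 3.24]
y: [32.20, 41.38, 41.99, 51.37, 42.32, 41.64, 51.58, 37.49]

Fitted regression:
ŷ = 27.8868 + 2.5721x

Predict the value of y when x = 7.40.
ŷ = 46.9203

x = 7.40 lies inside the observed range [2.25, 9.15], so the fitted equation applies directly:

ŷ = 27.8868 + 2.5721 × 7.40
ŷ = 27.8868 + 19.0335
ŷ = 46.9203

This is a point prediction; actual observations scatter around it by roughly the residual standard deviation.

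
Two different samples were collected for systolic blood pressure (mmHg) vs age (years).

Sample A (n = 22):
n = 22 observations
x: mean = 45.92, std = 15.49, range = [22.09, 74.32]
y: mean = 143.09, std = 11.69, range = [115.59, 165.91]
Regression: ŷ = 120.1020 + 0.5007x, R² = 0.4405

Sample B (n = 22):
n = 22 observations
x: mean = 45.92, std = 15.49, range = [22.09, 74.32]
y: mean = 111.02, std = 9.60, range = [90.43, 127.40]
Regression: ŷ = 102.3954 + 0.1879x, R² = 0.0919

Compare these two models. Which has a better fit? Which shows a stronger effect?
Model A has the better fit (R² = 0.4405 vs 0.0919). Model A shows the stronger effect (|β₁| = 0.5007 vs 0.1879).

Model Comparison:

Fit — compare R²:
- Model A: R² = 0.4405 → 44.05% of variance in blood pressure explained
- Model B: R² = 0.0919 → 9.19% of variance in blood pressure explained
- 0.4405 > 0.0919 → Model A has the better fit

Which has the larger per-year effect? (|β₁|)
- Model A: β₁ = 0.5007 → predicted blood pressure rises 0.5007 mmHg per additional year of age
- Model B: β₁ = 0.1879 → predicted blood pressure rises 0.1879 mmHg per additional year of age
- |0.5007| > |0.1879| → Model A shows the stronger marginal effect

Notes:
- A steeper slope doesn't make a better model if the scatter around the line is large.
- The two samples could reflect different populations, time periods, or measurement quality.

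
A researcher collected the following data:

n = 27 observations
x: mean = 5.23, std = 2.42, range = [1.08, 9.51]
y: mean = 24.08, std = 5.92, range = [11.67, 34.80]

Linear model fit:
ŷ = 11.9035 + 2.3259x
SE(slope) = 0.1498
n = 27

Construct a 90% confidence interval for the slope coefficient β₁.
The 90% CI for β₁ is (2.0700, 2.5818)

Confidence interval for the slope:

The 90% CI for β₁ is: β̂₁ ± t*(α/2, n-2) × SE(β̂₁)

Step 1: Find critical t-value
- Confidence level = 0.9
- Degrees of freedom = n - 2 = 27 - 2 = 25
- t*(α/2, 25) = 1.7081

Step 2: Calculate margin of error
Margin = 1.7081 × 0.1498 = 0.2559

Step 3: Construct interval
CI = 2.3259 ± 0.2559
CI = (2.0700, 2.5818)

Interpretation: each one-unit increase in x is associated with a change in mean y of between 2.0700 and 2.5818, with 90% confidence.
The interval does not include 0, suggesting a significant linear relationship.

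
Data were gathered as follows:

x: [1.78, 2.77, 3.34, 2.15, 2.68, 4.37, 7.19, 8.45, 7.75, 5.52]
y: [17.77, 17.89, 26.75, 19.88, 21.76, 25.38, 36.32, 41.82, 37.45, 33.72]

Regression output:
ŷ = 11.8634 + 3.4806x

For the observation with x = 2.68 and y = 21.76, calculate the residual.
Residual = 0.5686

The residual is the difference between the actual value and the predicted value:

Residual = y - ŷ

Step 1: Calculate predicted value
ŷ = 11.8634 + 3.4806 × 2.68
ŷ = 21.1914

Step 2: Calculate residual
Residual = 21.76 - 21.1914
Residual = 0.5686

Interpretation: the model underestimates the actual value by 0.5686 at this point (positive residual → observation lies above the fitted line).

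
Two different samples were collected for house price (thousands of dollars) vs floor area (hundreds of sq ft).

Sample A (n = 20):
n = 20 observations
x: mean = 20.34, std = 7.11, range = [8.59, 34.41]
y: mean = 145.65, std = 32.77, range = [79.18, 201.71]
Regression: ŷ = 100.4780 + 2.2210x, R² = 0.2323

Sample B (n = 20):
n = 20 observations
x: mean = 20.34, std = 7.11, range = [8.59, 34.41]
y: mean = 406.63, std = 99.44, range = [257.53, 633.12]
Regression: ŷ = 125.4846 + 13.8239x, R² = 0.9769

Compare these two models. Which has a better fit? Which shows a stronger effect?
Model B has the better fit (R² = 0.9769 vs 0.2323). Model B shows the stronger effect (|β₁| = 13.8239 vs 2.2210).

Model Comparison:

Goodness of fit (R²):
- Model A: R² = 0.2323 → 23.23% of variance in house price explained
- Model B: R² = 0.9769 → 97.69% of variance in house price explained
- 0.9769 > 0.2323 → Model B has the better fit

Strength of effect — compare |β₁|:
- Model A: β₁ = 2.2210 → predicted house price rises 2.2210 thousand dollars per additional hundred sq ft of floor area
- Model B: β₁ = 13.8239 → predicted house price rises 13.8239 thousand dollars per additional hundred sq ft of floor area
- |2.2210| < |13.8239| → Model B shows the stronger marginal effect

Notes:
- The two samples could reflect different populations, time periods, or measurement quality.
- A steeper slope doesn't make a better model if the scatter around the line is large.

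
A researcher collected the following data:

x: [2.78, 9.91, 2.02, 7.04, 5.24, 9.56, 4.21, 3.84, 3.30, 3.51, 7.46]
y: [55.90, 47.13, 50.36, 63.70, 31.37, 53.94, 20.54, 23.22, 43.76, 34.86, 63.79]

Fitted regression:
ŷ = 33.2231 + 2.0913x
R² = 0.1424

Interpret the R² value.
About 14.24% of the variability in y is accounted for by the regression on x (R² = 0.1424) — a weak linear fit.

The coefficient of determination R² is the fraction of the total variation in y that the fitted line accounts for.

Here R² = 0.1424:
- Explained: 14.24% of the variation in y
- Unexplained (residual): 100% − 14.24% = 85.76%
- Rule of thumb (below 0.3 weak; 0.3 to below 0.7 moderate; 0.7 and above strong) → weak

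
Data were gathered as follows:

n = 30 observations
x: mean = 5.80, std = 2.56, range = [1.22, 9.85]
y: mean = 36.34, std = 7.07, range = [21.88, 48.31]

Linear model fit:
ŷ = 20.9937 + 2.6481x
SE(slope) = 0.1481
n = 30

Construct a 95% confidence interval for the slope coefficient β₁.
The 95% CI for β₁ is (2.3447, 2.9515)

Confidence interval for the slope:

The 95% CI for β₁ is: β̂₁ ± t*(α/2, n-2) × SE(β̂₁)

Step 1: Find critical t-value
- Confidence level = 0.95
- Degrees of freedom = n - 2 = 30 - 2 = 28
- t*(α/2, 28) = 2.0484

Step 2: Calculate margin of error
Margin = 2.0484 × 0.1481 = 0.3034

Step 3: Construct interval
CI = 2.6481 ± 0.3034
CI = (2.3447, 2.9515)

Interpretation: each one-unit increase in x is associated with a change in mean y of between 2.3447 and 2.9515, with 95% confidence.
The interval does not include 0, suggesting a significant linear relationship.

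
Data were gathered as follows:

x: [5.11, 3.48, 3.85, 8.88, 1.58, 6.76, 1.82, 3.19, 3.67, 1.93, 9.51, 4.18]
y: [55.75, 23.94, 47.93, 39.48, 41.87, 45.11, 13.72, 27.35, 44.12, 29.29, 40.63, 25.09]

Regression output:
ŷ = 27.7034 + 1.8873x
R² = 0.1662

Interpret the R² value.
R² = 0.1662 means 16.62% of the variation in y is explained by the linear relationship with x. This indicates a weak fit.

R² = 1 − SS_res/SS_tot compares the residual scatter to the total scatter of y about its mean.

Here R² = 0.1662:
- Explained: 16.62% of the variation in y
- Unexplained (residual): 100% − 16.62% = 83.38%
- Rule of thumb (below 0.3 weak; 0.3 to below 0.7 moderate; 0.7 and above strong) → weak

Equivalently, for simple linear regression R² = r², so |r| = √0.1662 ≈ 0.4077.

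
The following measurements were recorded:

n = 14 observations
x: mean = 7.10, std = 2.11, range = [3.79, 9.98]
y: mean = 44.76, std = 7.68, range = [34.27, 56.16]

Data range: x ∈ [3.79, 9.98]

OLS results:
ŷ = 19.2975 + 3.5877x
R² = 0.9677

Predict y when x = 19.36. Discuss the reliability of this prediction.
The equation gives ŷ = 88.7554; however x = 19.36 is 9.38 units above the observed range, so this extrapolated value should not be trusted.

Prediction calculation:
ŷ = 19.2975 + 3.5877 × 19.36
ŷ = 88.7554

Reliability:
- Data range: x ∈ [3.79, 9.98]
- Prediction point: x = 19.36 is 9.38 units above the observed range → this is EXTRAPOLATION, not interpolation

Why that matters here:
- The linear relationship may not hold outside the observed range
- There are no observations near this x to validate the fitted line there
- Real relationships often flatten, saturate, or turn nonlinear at extremes

A defensible statement: 'if the linear trend continued to x = 19.36, y would be about 88.7554' — the premise is untested.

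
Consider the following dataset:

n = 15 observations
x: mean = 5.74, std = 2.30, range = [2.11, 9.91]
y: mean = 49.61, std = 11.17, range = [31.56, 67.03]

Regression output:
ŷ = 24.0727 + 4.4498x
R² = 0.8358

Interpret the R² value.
R² = 0.8358 means 83.58% of the variation in y is explained by the linear relationship with x. This indicates a strong fit.

R² = 1 − SS_res/SS_tot compares the residual scatter to the total scatter of y about its mean.

Here R² = 0.8358:
- Explained: 83.58% of the variation in y
- Unexplained (residual): 100% − 83.58% = 16.42%
- Rule of thumb (below 0.3 weak; 0.3 to below 0.7 moderate; 0.7 and above strong) → strong

Equivalently, for simple linear regression R² = r², so |r| = √0.8358 ≈ 0.9142.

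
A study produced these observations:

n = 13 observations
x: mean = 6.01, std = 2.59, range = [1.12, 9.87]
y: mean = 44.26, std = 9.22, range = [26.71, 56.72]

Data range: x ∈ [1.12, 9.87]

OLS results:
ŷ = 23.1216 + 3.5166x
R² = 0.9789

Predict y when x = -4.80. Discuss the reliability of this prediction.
ŷ = 6.2419, but this is extrapolation (below the data range [1.12, 9.87]) and may be unreliable.

Prediction calculation:
ŷ = 23.1216 + 3.5166 × (-4.80)
ŷ = 6.2419

Reliability:
- Data range: x ∈ [1.12, 9.87]
- Prediction point: x = -4.80 is 5.92 units below the observed range → this is EXTRAPOLATION, not interpolation

Why that matters here:
- Real relationships often flatten, saturate, or turn nonlinear at extremes
- There are no observations near this x to validate the fitted line there

The R² = 0.9789 only validates the fit within [1.12, 9.87]; treat ŷ = 6.2419 with caution.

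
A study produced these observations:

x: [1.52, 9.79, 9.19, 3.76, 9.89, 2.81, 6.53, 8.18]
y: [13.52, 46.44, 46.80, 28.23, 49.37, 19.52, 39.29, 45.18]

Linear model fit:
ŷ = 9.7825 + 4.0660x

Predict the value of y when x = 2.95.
ŷ = 21.7772

Plug x = 2.95 into the fitted line:

ŷ = 9.7825 + 4.0660 × 2.95
ŷ = 9.7825 + 11.9947
ŷ = 21.7772

This is a point prediction; actual observations scatter around it by roughly the residual standard deviation.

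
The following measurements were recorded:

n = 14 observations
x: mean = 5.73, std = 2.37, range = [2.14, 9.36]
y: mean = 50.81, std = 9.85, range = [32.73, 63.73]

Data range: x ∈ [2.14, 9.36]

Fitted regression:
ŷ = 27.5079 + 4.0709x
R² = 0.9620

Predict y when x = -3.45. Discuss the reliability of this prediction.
ŷ = 13.4633, but this is extrapolation (below the data range [2.14, 9.36]) and may be unreliable.

Prediction calculation:
ŷ = 27.5079 + 4.0709 × (-3.45)
ŷ = 13.4633

Reliability:
- Data range: x ∈ [2.14, 9.36]
- Prediction point: x = -3.45 is 5.59 units below the observed range → this is EXTRAPOLATION, not interpolation

Why that matters here:
- R² describes fit only over the sampled x values; it says nothing about behaviour beyond them
- Real relationships often flatten, saturate, or turn nonlinear at extremes

The R² = 0.9620 only validates the fit within [2.14, 9.36]; treat ŷ = 13.4633 with caution.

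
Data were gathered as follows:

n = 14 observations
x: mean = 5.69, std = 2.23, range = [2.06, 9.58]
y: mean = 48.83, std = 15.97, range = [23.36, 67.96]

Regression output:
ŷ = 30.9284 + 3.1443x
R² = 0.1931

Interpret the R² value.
The model explains 19.31% of the variance in y (R² = 0.1931), leaving 80.69% unexplained; the fit is weak.

The coefficient of determination R² is the fraction of the total variation in y that the fitted line accounts for.

Here R² = 0.1931:
- Explained: 19.31% of the variation in y
- Unexplained (residual): 100% − 19.31% = 80.69%
- Rule of thumb (below 0.3 weak; 0.3 to below 0.7 moderate; 0.7 and above strong) → weak

Calculation: R² = 1 − (SS_res / SS_tot), where SS_res is the sum of squared residuals and SS_tot the total sum of squares.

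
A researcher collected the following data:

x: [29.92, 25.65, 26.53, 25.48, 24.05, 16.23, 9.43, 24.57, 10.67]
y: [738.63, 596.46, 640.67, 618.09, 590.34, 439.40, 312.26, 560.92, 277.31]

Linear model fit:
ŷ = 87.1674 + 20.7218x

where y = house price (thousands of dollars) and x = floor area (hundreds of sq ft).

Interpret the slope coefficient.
For each additional hundred sq ft of floor area, predicted house price increases by approximately 20.7218 thousand dollars.

The slope β₁ = 20.7218 gives the rate at which the fitted house price changes with floor area.

Interpretation:
- Floor area up by 1 hundred sq ft → predicted house price increases by 20.7218 thousand dollars
- This is a linear approximation: the same per-unit change is assumed across the whole observed x range

The intercept β₀ = 87.1674 is the predicted house price when floor area = 0; since the smallest observed x is 9.43, this is an extrapolation and mainly anchors the line.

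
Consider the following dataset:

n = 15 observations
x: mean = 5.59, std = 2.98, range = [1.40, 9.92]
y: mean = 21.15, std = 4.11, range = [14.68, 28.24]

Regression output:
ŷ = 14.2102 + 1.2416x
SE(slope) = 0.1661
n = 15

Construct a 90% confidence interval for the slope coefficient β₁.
The 90% CI for β₁ is (0.9475, 1.5357)

Confidence interval for the slope:

The 90% CI for β₁ is: β̂₁ ± t*(α/2, n-2) × SE(β̂₁)

Step 1: Find critical t-value
- Confidence level = 0.9
- Degrees of freedom = n - 2 = 15 - 2 = 13
- t*(α/2, 13) = 1.7709

Step 2: Calculate margin of error
Margin = 1.7709 × 0.1661 = 0.2941

Step 3: Construct interval
CI = 1.2416 ± 0.2941
CI = (0.9475, 1.5357)

Interpretation: We are 90% confident that the true slope β₁ lies between 0.9475 and 1.5357.
Since 0 is outside the interval, a two-sided test at α = 0.10 would reject H₀: β₁ = 0.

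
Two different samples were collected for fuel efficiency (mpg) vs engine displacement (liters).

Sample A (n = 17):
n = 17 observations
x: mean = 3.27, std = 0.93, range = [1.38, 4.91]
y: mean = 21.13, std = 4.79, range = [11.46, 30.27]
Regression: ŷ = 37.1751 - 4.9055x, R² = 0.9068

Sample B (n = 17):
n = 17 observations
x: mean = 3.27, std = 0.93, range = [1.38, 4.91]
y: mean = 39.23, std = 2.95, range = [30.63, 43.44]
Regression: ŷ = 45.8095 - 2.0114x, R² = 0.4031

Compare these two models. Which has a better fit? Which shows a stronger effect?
Model A has the better fit (R² = 0.9068 vs 0.4031). Model A shows the stronger effect (|β₁| = 4.9055 vs 2.0114).

Model Comparison:

Fit — compare R²:
- Model A: R² = 0.9068 → 90.68% of variance in fuel efficiency explained
- Model B: R² = 0.4031 → 40.31% of variance in fuel efficiency explained
- 0.9068 > 0.4031 → Model A has the better fit

Strength of effect — compare |β₁|:
- Model A: β₁ = -4.9055 → predicted fuel efficiency falls 4.9055 mpg per additional liter of engine displacement
- Model B: β₁ = -2.0114 → predicted fuel efficiency falls 2.0114 mpg per additional liter of engine displacement
- |-4.9055| > |-2.0114| → Model A shows the stronger marginal effect

Note: The two samples could reflect different populations, time periods, or measurement quality.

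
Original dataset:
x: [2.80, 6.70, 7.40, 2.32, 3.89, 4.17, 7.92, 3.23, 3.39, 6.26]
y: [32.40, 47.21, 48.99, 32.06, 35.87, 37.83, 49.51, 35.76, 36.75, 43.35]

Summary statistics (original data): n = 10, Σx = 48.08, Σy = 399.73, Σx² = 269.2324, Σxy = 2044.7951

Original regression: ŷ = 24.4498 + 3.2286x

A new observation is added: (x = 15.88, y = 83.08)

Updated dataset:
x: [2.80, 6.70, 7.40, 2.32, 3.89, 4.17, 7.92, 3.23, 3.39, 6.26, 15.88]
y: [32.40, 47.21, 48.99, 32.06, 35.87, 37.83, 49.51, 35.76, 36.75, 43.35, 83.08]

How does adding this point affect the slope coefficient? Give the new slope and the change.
Adding the point moves β₁ from 3.2286 to 3.7241, i.e. it increases by 0.4955 (+15.3%).

The new point has HIGH LEVERAGE: x = 15.88 is far from the original mean x̄ = 48.08/10 ≈ 4.81 (original range [2.32, 7.92]).

Step 1: Update the sums with the new point (n goes from 10 to 11)
Σx  = 48.08 + 15.88 = 63.96
Σy  = 399.73 + 83.08 = 482.81
Σx² = 269.2324 + 15.88² = 269.2324 + 252.1744 = 521.4068
Σxy = 2044.7951 + 15.88×83.08 = 2044.7951 + 1319.3104 = 3364.1055

Step 2: Recompute the slope with b₁ = (nΣxy − ΣxΣy) / (nΣx² − (Σx)²)
Numerator   = 11×3364.1055 − 63.96×482.81 = 37005.1605 − 30880.5276 = 6124.6329
Denominator = 11×521.4068 − 63.96² = 5735.4748 − 4090.8816 = 1644.5932
b₁(new) = 6124.6329 / 1644.5932 = 3.7241

(Same formula on the original sums: (10×2044.7951 − 48.08×399.73) / (10×269.2324 − 48.08²) = 1228.9326 / 380.6376 = 3.2286, matching the given fit.)

Step 3: Change in slope
Δβ₁ = 3.7241 − 3.2286 = +0.4955
Relative change = +0.4955 / 3.2286 × 100% = +15.3%
→ the slope increases when the point is added.

Because the point sits above the extension of the original line at a high-leverage x, it tilts the fit up.
In practice: check such a point for data-entry or measurement error; refit with and without it and report both if conclusions differ.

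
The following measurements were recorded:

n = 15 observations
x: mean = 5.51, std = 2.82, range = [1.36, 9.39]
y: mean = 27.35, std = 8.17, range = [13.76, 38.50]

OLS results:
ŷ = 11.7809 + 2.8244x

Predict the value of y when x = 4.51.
ŷ = 24.5189

To predict y for x = 4.51, substitute into the regression equation:

ŷ = 11.7809 + 2.8244 × 4.51
ŷ = 11.7809 + 12.7380
ŷ = 24.5189

This is the fitted mean response at that x — an individual observation would come with a wider prediction interval.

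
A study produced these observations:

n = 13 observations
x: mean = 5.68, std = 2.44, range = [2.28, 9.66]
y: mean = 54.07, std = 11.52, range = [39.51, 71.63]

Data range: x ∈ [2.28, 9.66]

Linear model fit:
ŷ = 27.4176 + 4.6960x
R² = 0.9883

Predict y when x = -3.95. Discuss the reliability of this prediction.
The equation gives ŷ = 8.8684; however x = -3.95 is 6.23 units below the observed range, so this extrapolated value should not be trusted.

Prediction calculation:
ŷ = 27.4176 + 4.6960 × (-3.95)
ŷ = 8.8684

Reliability:
- Data range: x ∈ [2.28, 9.66]
- Prediction point: x = -3.95 is 6.23 units below the observed range → this is EXTRAPOLATION, not interpolation

Why that matters here:
- The linear relationship may not hold outside the observed range
- R² describes fit only over the sampled x values; it says nothing about behaviour beyond them
- The standard error of prediction grows with (x − x̄)², and x = -3.95 is far from x̄ = 5.68

A defensible statement: 'if the linear trend continued to x = -3.95, y would be about 8.8684' — the premise is untested.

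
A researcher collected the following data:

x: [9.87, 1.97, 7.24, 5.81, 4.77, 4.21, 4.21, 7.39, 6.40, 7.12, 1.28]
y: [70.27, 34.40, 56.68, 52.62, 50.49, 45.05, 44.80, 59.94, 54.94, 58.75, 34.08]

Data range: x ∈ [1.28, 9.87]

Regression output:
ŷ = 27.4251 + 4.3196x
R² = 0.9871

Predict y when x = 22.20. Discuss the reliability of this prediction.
ŷ = 123.3202, but this is extrapolation (above the data range [1.28, 9.87]) and may be unreliable.

Prediction calculation:
ŷ = 27.4251 + 4.3196 × 22.20
ŷ = 123.3202

Reliability:
- Data range: x ∈ [1.28, 9.87]
- Prediction point: x = 22.20 is 12.33 units above the observed range → this is EXTRAPOLATION, not interpolation

Why that matters here:
- The standard error of prediction grows with (x − x̄)², and x = 22.20 is far from x̄ = 5.48
- R² describes fit only over the sampled x values; it says nothing about behaviour beyond them
- There are no observations near this x to validate the fitted line there

The R² = 0.9871 only validates the fit within [1.28, 9.87]; treat ŷ = 123.3202 with caution.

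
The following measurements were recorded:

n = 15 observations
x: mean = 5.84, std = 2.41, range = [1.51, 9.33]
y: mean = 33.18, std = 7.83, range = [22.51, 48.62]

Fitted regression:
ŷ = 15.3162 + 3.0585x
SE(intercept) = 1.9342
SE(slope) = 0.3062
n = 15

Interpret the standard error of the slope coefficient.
The slope 3.0585 is pinned down to within about ±0.3062 (one SE) by these data — relative uncertainty 10.0%, i.e. precise.

SE(β̂₁) = 0.3062 says: if we drew many samples of n = 15 from the same population and refit each time, the fitted slopes would scatter with a standard deviation of roughly 0.3062 around the true β₁.

Relative precision:
- SE / |β̂₁| = 0.3062 / 3.0585 = 10.0%
- Rule of thumb (under 20%: precise; 20% to under 50%: moderately precise; 50% or more: imprecise) → precise

Link to interval estimation: a confidence interval for β₁ is β̂₁ ± t* × 0.3062, so SE sets the half-width per unit of t*.

What drives SE(β̂₁): more residual scatter → larger SE.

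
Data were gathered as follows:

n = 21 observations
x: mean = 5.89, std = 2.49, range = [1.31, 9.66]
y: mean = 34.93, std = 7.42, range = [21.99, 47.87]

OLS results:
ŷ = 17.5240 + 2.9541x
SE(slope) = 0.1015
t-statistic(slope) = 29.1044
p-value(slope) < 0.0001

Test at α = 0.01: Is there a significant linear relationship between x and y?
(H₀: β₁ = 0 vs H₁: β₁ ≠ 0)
Since p-value < 0.0001 < α = 0.01, reject H₀ — the slope is significantly different from 0.

Hypothesis test for the slope coefficient:

H₀: β₁ = 0 (no linear relationship)
H₁: β₁ ≠ 0 (linear relationship exists)

Test statistic: t = β̂₁ / SE(β̂₁) = 2.9541 / 0.1015 = 29.1044

With df = 19, the two-sided p-value for |t| = 29.1044 is <0.0001.

Decision rule: reject H₀ if p-value < α.
p-value < 0.0001 < α = 0.01 → reject H₀.

There is sufficient evidence at the 1% significance level to conclude that a linear relationship exists between x and y.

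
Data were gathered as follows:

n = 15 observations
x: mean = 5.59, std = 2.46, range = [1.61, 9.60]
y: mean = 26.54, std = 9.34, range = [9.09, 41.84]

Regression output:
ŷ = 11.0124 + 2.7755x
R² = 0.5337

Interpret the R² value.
About 53.37% of the variability in y is accounted for by the regression on x (R² = 0.5337) — a moderate linear fit.

R² (coefficient of determination) measures the proportion of variance in y explained by the regression model.

Here R² = 0.5337:
- Explained: 53.37% of the variation in y
- Unexplained (residual): 100% − 53.37% = 46.63%
- Rule of thumb (below 0.3 weak; 0.3 to below 0.7 moderate; 0.7 and above strong) → moderate

Calculation: R² = 1 − (SS_res / SS_tot), where SS_res is the sum of squared residuals and SS_tot the total sum of squares.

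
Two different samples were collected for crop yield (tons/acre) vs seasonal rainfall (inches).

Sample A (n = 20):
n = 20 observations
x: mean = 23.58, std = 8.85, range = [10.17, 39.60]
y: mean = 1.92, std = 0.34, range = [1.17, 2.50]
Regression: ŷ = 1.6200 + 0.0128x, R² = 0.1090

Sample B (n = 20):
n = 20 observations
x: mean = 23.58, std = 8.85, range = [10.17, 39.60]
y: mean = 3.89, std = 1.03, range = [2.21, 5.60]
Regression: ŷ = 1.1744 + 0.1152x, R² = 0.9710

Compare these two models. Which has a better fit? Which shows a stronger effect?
Model B has the better fit (R² = 0.9710 vs 0.1090). Model B shows the stronger effect (|β₁| = 0.1152 vs 0.0128).

Model Comparison:

Goodness of fit (R²):
- Model A: R² = 0.1090 → 10.90% of variance in crop yield explained
- Model B: R² = 0.9710 → 97.10% of variance in crop yield explained
- 0.9710 > 0.1090 → Model B has the better fit

Strength of effect — compare |β₁|:
- Model A: β₁ = 0.0128 → predicted crop yield rises 0.0128 tons/acre per additional inch of rainfall
- Model B: β₁ = 0.1152 → predicted crop yield rises 0.1152 tons/acre per additional inch of rainfall
- |0.0128| < |0.1152| → Model B shows the stronger marginal effect

Note: A steeper slope doesn't make a better model if the scatter around the line is large.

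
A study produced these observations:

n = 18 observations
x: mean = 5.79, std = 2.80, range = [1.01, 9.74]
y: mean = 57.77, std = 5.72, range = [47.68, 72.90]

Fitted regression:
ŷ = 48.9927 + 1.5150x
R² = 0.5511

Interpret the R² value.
The model explains 55.11% of the variance in y (R² = 0.5511), leaving 44.89% unexplained; the fit is moderate.

The coefficient of determination R² is the fraction of the total variation in y that the fitted line accounts for.

Here R² = 0.5511:
- Explained: 55.11% of the variation in y
- Unexplained (residual): 100% − 55.11% = 44.89%
- Rule of thumb (below 0.3 weak; 0.3 to below 0.7 moderate; 0.7 and above strong) → moderate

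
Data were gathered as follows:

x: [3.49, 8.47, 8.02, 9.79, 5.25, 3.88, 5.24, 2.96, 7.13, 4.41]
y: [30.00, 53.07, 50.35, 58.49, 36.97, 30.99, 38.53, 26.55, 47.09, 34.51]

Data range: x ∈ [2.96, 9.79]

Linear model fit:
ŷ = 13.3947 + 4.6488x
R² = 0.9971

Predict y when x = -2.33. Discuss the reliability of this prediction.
The equation gives ŷ = 2.5630; however x = -2.33 is 5.29 units below the observed range, so this extrapolated value should not be trusted.

Prediction calculation:
ŷ = 13.3947 + 4.6488 × (-2.33)
ŷ = 2.5630

Reliability:
- Data range: x ∈ [2.96, 9.79]
- Prediction point: x = -2.33 is 5.29 units below the observed range → this is EXTRAPOLATION, not interpolation

Why that matters here:
- There are no observations near this x to validate the fitted line there
- The linear relationship may not hold outside the observed range

Report the number if required, but flag clearly that it is an extrapolation.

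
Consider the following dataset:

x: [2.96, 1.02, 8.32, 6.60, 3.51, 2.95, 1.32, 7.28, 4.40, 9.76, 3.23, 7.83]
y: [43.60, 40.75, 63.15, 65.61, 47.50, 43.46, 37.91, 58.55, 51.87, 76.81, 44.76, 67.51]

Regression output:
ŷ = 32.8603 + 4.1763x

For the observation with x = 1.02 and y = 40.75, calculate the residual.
Residual = 3.6299

The residual is the difference between the actual value and the predicted value:

Residual = y - ŷ

Step 1: Calculate predicted value
ŷ = 32.8603 + 4.1763 × 1.02
ŷ = 37.1201

Step 2: Calculate residual
Residual = 40.75 - 37.1201
Residual = 3.6299

Sign check: y > ŷ, so the point is above the line and the fit underestimates here.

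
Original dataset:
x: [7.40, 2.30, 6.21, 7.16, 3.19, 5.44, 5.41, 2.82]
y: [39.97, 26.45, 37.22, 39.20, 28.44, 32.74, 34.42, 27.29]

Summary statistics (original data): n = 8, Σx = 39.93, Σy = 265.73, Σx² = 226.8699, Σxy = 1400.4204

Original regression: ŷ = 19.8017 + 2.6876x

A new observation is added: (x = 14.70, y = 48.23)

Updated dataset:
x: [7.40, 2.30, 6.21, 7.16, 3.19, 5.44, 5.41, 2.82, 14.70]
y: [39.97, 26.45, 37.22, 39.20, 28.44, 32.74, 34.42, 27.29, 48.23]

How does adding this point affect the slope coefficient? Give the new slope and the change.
Adding the point moves β₁ from 2.6876 to 1.8290, i.e. it decreases by 0.8586 (-31.9%).

x = 14.70 lies well outside the original x-range [2.30, 7.40] (x̄ ≈ 4.99), so this observation has high leverage and can move the slope substantially.

Step 1: Update the sums with the new point (n goes from 8 to 9)
Σx  = 39.93 + 14.70 = 54.63
Σy  = 265.73 + 48.23 = 313.96
Σx² = 226.8699 + 14.70² = 226.8699 + 216.0900 = 442.9599
Σxy = 1400.4204 + 14.70×48.23 = 1400.4204 + 708.9810 = 2109.4014

Step 2: Recompute the slope with b₁ = (nΣxy − ΣxΣy) / (nΣx² − (Σx)²)
Numerator   = 9×2109.4014 − 54.63×313.96 = 18984.6126 − 17151.6348 = 1832.9778
Denominator = 9×442.9599 − 54.63² = 3986.6391 − 2984.4369 = 1002.2022
b₁(new) = 1832.9778 / 1002.2022 = 1.8290

(Same formula on the original sums: (8×1400.4204 − 39.93×265.73) / (8×226.8699 − 39.93²) = 592.7643 / 220.5543 = 2.6876, matching the given fit.)

Step 3: Change in slope
Δβ₁ = 1.8290 − 2.6876 = -0.8586
Relative change = -0.8586 / 2.6876 × 100% = -31.9%
→ the slope decreases when the point is added.

A high-leverage point only changes the slope if it is off the original line; here y = 48.23 is below the original trend, so the slope decreases.
In practice: check such a point for data-entry or measurement error; investigate whether it comes from the same population as the rest of the sample.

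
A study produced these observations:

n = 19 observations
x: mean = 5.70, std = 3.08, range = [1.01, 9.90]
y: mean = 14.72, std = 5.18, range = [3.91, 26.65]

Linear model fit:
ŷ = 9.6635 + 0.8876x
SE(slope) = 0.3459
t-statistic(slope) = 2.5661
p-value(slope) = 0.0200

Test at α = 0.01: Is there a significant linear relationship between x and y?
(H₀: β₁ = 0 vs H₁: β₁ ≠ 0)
Fail to reject H₀: p-value = 0.0200 ≥ α = 0.01. The linear relationship is not significant at the 1% level.

Hypothesis test for the slope coefficient:

H₀: β₁ = 0 (no linear relationship)
H₁: β₁ ≠ 0 (linear relationship exists)

Test statistic: t = β̂₁ / SE(β̂₁) = 0.8876 / 0.3459 = 2.5661

The p-value (0.0200) is the probability, under H₀, of a t-statistic at least as extreme as |t| = 2.5661 (two-sided, df = n − 2 = 17).

Decision rule: reject H₀ if p-value < α.
p-value = 0.0200 ≥ α = 0.01 → fail to reject H₀.

Conclusion: the linear association between x and y is not significant at the 1% level.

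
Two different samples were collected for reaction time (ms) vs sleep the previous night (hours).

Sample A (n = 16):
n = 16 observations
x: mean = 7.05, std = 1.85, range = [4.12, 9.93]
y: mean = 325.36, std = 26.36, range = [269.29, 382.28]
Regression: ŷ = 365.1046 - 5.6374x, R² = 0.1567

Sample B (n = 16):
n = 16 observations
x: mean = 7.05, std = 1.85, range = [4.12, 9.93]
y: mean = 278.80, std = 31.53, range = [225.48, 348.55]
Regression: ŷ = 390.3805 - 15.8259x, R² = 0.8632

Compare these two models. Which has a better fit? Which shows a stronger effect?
Model B has the better fit (R² = 0.8632 vs 0.1567). Model B shows the stronger effect (|β₁| = 15.8259 vs 5.6374).

Model Comparison:

Which explains more variance? (R²)
- Model A: R² = 0.1567 → 15.67% of variance in reaction time explained
- Model B: R² = 0.8632 → 86.32% of variance in reaction time explained
- 0.8632 > 0.1567 → Model B has the better fit

Strength of effect — compare |β₁|:
- Model A: β₁ = -5.6374 → predicted reaction time falls 5.6374 ms per additional hour of sleep
- Model B: β₁ = -15.8259 → predicted reaction time falls 15.8259 ms per additional hour of sleep
- |-5.6374| < |-15.8259| → Model B shows the stronger marginal effect

Notes:
- The two samples could reflect different populations, time periods, or measurement quality.
- A better fit (higher R²) doesn't necessarily mean a more important relationship.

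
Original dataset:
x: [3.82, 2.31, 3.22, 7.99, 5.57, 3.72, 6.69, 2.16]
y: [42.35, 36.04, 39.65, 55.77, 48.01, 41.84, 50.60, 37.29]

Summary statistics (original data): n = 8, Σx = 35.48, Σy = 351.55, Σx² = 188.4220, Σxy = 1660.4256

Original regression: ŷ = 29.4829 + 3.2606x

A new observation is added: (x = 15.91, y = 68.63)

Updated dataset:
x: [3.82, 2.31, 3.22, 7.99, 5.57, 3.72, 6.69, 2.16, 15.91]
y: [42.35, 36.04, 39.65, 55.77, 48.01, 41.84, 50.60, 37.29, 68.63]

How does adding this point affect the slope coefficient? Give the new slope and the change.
The slope changes from 3.2606 to 2.3840 (change of -0.8766, or -26.9%).

x = 15.91 lies well outside the original x-range [2.16, 7.99] (x̄ ≈ 4.44), so this observation has high leverage and can move the slope substantially.

Step 1: Update the sums with the new point (n goes from 8 to 9)
Σx  = 35.48 + 15.91 = 51.39
Σy  = 351.55 + 68.63 = 420.18
Σx² = 188.4220 + 15.91² = 188.4220 + 253.1281 = 441.5501
Σxy = 1660.4256 + 15.91×68.63 = 1660.4256 + 1091.9033 = 2752.3289

Step 2: Recompute the slope with b₁ = (nΣxy − ΣxΣy) / (nΣx² − (Σx)²)
Numerator   = 9×2752.3289 − 51.39×420.18 = 24770.9601 − 21593.0502 = 3177.9099
Denominator = 9×441.5501 − 51.39² = 3973.9509 − 2640.9321 = 1333.0188
b₁(new) = 3177.9099 / 1333.0188 = 2.3840

(Same formula on the original sums: (8×1660.4256 − 35.48×351.55) / (8×188.4220 − 35.48²) = 810.4108 / 248.5456 = 3.2606, matching the given fit.)

Step 3: Change in slope
Δβ₁ = 2.3840 − 3.2606 = -0.8766
Relative change = -0.8766 / 3.2606 × 100% = -26.9%
→ the slope decreases when the point is added.

Because the point sits below the extension of the original line at a high-leverage x, it tilts the fit down.
In practice: examine leverage (hᵢ) and Cook's distance rather than deleting it automatically; refit with and without it and report both if conclusions differ.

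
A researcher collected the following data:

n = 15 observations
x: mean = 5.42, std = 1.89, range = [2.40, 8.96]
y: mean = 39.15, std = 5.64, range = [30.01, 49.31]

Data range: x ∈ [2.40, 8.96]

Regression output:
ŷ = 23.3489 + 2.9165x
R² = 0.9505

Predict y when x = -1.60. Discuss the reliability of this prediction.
ŷ = 18.6825, but this is extrapolation (below the data range [2.40, 8.96]) and may be unreliable.

Prediction calculation:
ŷ = 23.3489 + 2.9165 × (-1.60)
ŷ = 18.6825

Reliability:
- Data range: x ∈ [2.40, 8.96]
- Prediction point: x = -1.60 is 4.00 units below the observed range → this is EXTRAPOLATION, not interpolation

Why that matters here:
- The standard error of prediction grows with (x − x̄)², and x = -1.60 is far from x̄ = 5.42
- There are no observations near this x to validate the fitted line there

A defensible statement: 'if the linear trend continued to x = -1.60, y would be about 18.6825' — the premise is untested.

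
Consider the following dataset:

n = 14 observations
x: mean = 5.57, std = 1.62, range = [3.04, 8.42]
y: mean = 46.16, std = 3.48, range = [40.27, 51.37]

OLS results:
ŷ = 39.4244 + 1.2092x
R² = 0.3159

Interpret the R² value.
The model explains 31.59% of the variance in y (R² = 0.3159), leaving 68.41% unexplained; the fit is moderate.

R² = 1 − SS_res/SS_tot compares the residual scatter to the total scatter of y about its mean.

Here R² = 0.3159:
- Explained: 31.59% of the variation in y
- Unexplained (residual): 100% − 31.59% = 68.41%
- Rule of thumb (below 0.3 weak; 0.3 to below 0.7 moderate; 0.7 and above strong) → moderate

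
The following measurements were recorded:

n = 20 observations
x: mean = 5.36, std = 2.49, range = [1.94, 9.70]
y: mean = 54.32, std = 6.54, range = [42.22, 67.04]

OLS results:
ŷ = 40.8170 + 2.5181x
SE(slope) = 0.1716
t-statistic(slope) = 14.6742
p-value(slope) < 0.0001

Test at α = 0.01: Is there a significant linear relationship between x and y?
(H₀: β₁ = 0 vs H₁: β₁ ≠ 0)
p-value < 0.0001 < α = 0.01, so we reject H₀. The relationship is significant.

Hypothesis test for the slope coefficient:

H₀: β₁ = 0 (no linear relationship)
H₁: β₁ ≠ 0 (linear relationship exists)

Test statistic: t = β̂₁ / SE(β̂₁) = 2.5181 / 0.1716 = 14.6742

p < 0.0001: how often a slope estimate this far from 0 (in SE units) would arise by chance if β₁ were truly 0.

Decision rule: reject H₀ if p-value < α.
p-value < 0.0001 < α = 0.01 → reject H₀.

Conclusion: the linear association between x and y is significant at the 1% level.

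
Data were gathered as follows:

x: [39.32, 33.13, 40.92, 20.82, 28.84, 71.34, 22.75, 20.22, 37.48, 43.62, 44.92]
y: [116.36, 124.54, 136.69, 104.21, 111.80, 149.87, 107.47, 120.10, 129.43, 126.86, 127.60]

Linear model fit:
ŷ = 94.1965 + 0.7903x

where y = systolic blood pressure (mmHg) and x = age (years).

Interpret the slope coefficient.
On average, blood pressure is about 0.7903 mmHg higher for every extra year of age.

The slope β₁ = 0.7903 gives the rate at which the fitted blood pressure changes with age.

Interpretation:
- Age up by 1 year → predicted blood pressure increases by 0.7903 mmHg
- This is a linear approximation: the same per-unit change is assumed across the whole observed x range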